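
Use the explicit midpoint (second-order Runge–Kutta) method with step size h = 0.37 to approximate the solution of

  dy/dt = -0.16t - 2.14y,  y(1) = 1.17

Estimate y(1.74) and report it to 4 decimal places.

Midpoint: k1 = f(t_n, y_n); k2 = f(t_n + h/2, y_n + (h/2)·k1); y_{n+1} = y_n + h·k2.
t=1.000000, y=1.170000:
  k1 = f(1.000000, 1.170000) = -2.663800
  k2 = f(1.185000, 0.677197) = -1.638802
  y ← 1.170000 + 0.37·(-1.638802) = 0.563643
t=1.370000, y=0.563643:
  k1 = f(1.370000, 0.563643) = -1.425397
  k2 = f(1.555000, 0.299945) = -0.890682
  y ← 0.563643 + 0.37·(-0.890682) = 0.234091
y(1.74) ≈ 0.2341

0.2341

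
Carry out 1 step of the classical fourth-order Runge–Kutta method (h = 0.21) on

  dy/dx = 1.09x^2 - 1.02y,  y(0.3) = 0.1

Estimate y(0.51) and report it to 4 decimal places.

0.1159

RK4: k1 = f(x_n, y_n); k2 = f(x_n + h/2, y_n + (h/2)·k1); k3 = f(x_n + h/2, y_n + (h/2)·k2); k4 = f(x_n + h, y_n + h·k3); y_{n+1} = y_n + (h/6)·(k1 + 2k2 + 2k3 + k4).
x=0.300000, y=0.100000:
  k1 = f(0.300000, 0.100000) = -0.003900
  k2 = f(0.405000, 0.099591) = 0.077205
  k3 = f(0.405000, 0.108107) = 0.068519
  k4 = f(0.510000, 0.114389) = 0.166832
  y ← 0.100000 + (0.21/6)·(k1 + 2k2 + 2k3 + k4) = 0.115903
y(0.51) ≈ 0.1159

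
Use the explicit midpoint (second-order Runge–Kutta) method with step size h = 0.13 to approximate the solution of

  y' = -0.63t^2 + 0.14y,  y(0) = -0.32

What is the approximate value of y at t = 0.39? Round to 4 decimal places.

Midpoint: k1 = f(t_n, y_n); k2 = f(t_n + h/2, y_n + (h/2)·k1); y_{n+1} = y_n + h·k2.
t=0.000000, y=-0.320000:
  k1 = f(0.000000, -0.320000) = -0.044800
  k2 = f(0.065000, -0.322912) = -0.047869
  y ← -0.320000 + 0.13·(-0.047869) = -0.326223
t=0.130000, y=-0.326223:
  k1 = f(0.130000, -0.326223) = -0.056318
  k2 = f(0.195000, -0.329884) = -0.070139
  y ← -0.326223 + 0.13·(-0.070139) = -0.335341
t=0.260000, y=-0.335341:
  k1 = f(0.260000, -0.335341) = -0.089536
  k2 = f(0.325000, -0.341161) = -0.114306
  y ← -0.335341 + 0.13·(-0.114306) = -0.350201
y(0.39) ≈ -0.3502

-0.3502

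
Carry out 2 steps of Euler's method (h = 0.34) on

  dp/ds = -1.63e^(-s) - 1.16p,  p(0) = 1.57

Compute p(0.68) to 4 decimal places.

-0.1543

Euler: p_{n+1} = p_n + h·f(s_n, p_n).
s=0.000000, p=1.570000: f=-3.451200 → p ← 1.570000 + 0.34·(-3.451200) = 0.396592
s=0.340000, p=0.396592: f=-1.620232 → p ← 0.396592 + 0.34·(-1.620232) = -0.154287
p(0.68) ≈ -0.1543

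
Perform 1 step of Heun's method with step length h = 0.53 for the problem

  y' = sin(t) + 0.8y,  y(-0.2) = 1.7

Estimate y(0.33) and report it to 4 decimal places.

2.5845

Heun: k1 = f(t_n, y_n); k2 = f(t_n + h, y_n + h·k1); y_{n+1} = y_n + (h/2)·(k1 + k2).
t=-0.200000, y=1.700000:
  k1 = f(-0.200000, 1.700000) = 1.161331
  k2 = f(0.330000, 2.315505) = 2.176447
  y ← 1.700000 + (0.53/2)·(1.161331 + 2.176447) = 2.584511
y(0.33) ≈ 2.5845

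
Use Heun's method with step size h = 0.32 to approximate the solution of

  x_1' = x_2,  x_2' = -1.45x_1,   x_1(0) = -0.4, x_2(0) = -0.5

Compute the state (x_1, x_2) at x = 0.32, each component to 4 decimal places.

-0.5303, -0.2773

Heun on (x_1,x_2): k1 = f(x_n, state_n); k2 = f(x_n + h, state_n + h·k1); state_{n+1} = state_n + (h/2)·(k1 + k2).
0.000000: (-0.400000, -0.500000)
  k1 = (-0.500000, 0.580000)
  predictor → (-0.560000, -0.314400)
  k2 = (-0.314400, 0.812000)
  → (-0.530304, -0.277280)
(x_1(0.32), x_2(0.32)) ≈ (-0.5303, -0.2773)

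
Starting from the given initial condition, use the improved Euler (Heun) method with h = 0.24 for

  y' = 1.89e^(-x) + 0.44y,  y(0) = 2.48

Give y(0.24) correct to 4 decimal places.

Heun: k1 = f(x_n, y_n); k2 = f(x_n + h, y_n + h·k1); y_{n+1} = y_n + (h/2)·(k1 + k2).
x=0.000000, y=2.480000:
  k1 = f(0.000000, 2.480000) = 2.981200
  k2 = f(0.240000, 3.195488) = 2.892741
  y ← 2.480000 + (0.24/2)·(2.981200 + 2.892741) = 3.184873
y(0.24) ≈ 3.1849

3.1849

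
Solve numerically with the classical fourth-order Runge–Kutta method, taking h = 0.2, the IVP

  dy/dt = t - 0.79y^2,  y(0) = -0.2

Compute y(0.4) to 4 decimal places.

-0.1303

RK4: k1 = f(t_n, y_n); k2 = f(t_n + h/2, y_n + (h/2)·k1); k3 = f(t_n + h/2, y_n + (h/2)·k2); k4 = f(t_n + h, y_n + h·k3); y_{n+1} = y_n + (h/6)·(k1 + 2k2 + 2k3 + k4).
t=0.000000, y=-0.200000:
  k1 = f(0.000000, -0.200000) = -0.031600
  k2 = f(0.100000, -0.203160) = 0.067394
  k3 = f(0.100000, -0.193261) = 0.070494
  k4 = f(0.200000, -0.185901) = 0.172698
  y ← -0.200000 + (0.2/6)·(k1 + 2k2 + 2k3 + k4) = -0.186104
t=0.200000, y=-0.186104:
  k1 = f(0.200000, -0.186104) = 0.172639
  k2 = f(0.300000, -0.168840) = 0.277479
  k3 = f(0.300000, -0.158356) = 0.280189
  k4 = f(0.400000, -0.130066) = 0.386635
  y ← -0.186104 + (0.2/6)·(k1 + 2k2 + 2k3 + k4) = -0.130284
y(0.4) ≈ -0.1303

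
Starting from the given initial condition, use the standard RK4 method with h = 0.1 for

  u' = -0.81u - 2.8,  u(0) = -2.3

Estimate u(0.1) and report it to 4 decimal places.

RK4: k1 = f(t_n, u_n); k2 = f(t_n + h/2, u_n + (h/2)·k1); k3 = f(t_n + h/2, u_n + (h/2)·k2); k4 = f(t_n + h, u_n + h·k3); u_{n+1} = u_n + (h/6)·(k1 + 2k2 + 2k3 + k4).
t=0.000000, u=-2.300000:
  k1 = f(0.000000, -2.300000) = -0.937000
  k2 = f(0.050000, -2.346850) = -0.899051
  k3 = f(0.050000, -2.344953) = -0.900588
  k4 = f(0.100000, -2.390059) = -0.864052
  u ← -2.300000 + (0.1/6)·(k1 + 2k2 + 2k3 + k4) = -2.390006
u(0.1) ≈ -2.3900

-2.3900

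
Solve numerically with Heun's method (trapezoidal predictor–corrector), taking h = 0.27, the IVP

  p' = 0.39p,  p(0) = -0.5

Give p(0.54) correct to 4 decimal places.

-0.6170

Heun: k1 = f(x_n, p_n); k2 = f(x_n + h, p_n + h·k1); p_{n+1} = p_n + (h/2)·(k1 + k2).
x=0.000000, p=-0.500000:
  k1 = f(0.000000, -0.500000) = -0.195000
  k2 = f(0.270000, -0.552650) = -0.215533
  p ← -0.500000 + (0.27/2)·(-0.195000 + (-0.215533)) = -0.555422
x=0.270000, p=-0.555422:
  k1 = f(0.270000, -0.555422) = -0.216615
  k2 = f(0.540000, -0.613908) = -0.239424
  p ← -0.555422 + (0.27/2)·(-0.216615 + (-0.239424)) = -0.616987
p(0.54) ≈ -0.6170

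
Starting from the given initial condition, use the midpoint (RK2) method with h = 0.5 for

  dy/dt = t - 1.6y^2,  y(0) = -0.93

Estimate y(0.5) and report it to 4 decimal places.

Midpoint: k1 = f(t_n, y_n); k2 = f(t_n + h/2, y_n + (h/2)·k1); y_{n+1} = y_n + h·k2.
t=0.000000, y=-0.930000:
  k1 = f(0.000000, -0.930000) = -1.383840
  k2 = f(0.250000, -1.275960) = -2.354918
  y ← -0.930000 + 0.5·(-2.354918) = -2.107459
y(0.5) ≈ -2.1075

-2.1075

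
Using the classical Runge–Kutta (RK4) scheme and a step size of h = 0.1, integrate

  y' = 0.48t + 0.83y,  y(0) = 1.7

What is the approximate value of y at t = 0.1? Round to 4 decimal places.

RK4: k1 = f(t_n, y_n); k2 = f(t_n + h/2, y_n + (h/2)·k1); k3 = f(t_n + h/2, y_n + (h/2)·k2); k4 = f(t_n + h, y_n + h·k3); y_{n+1} = y_n + (h/6)·(k1 + 2k2 + 2k3 + k4).
t=0.000000, y=1.700000:
  k1 = f(0.000000, 1.700000) = 1.411000
  k2 = f(0.050000, 1.770550) = 1.493556
  k3 = f(0.050000, 1.774678) = 1.496983
  k4 = f(0.100000, 1.849698) = 1.583250
  y ← 1.700000 + (0.1/6)·(k1 + 2k2 + 2k3 + k4) = 1.849589
y(0.1) ≈ 1.8496

1.8496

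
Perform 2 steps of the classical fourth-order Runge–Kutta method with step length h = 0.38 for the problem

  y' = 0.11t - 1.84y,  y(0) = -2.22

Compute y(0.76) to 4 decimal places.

-0.5301

RK4: k1 = f(t_n, y_n); k2 = f(t_n + h/2, y_n + (h/2)·k1); k3 = f(t_n + h/2, y_n + (h/2)·k2); k4 = f(t_n + h, y_n + h·k3); y_{n+1} = y_n + (h/6)·(k1 + 2k2 + 2k3 + k4).
t=0.000000, y=-2.220000:
  k1 = f(0.000000, -2.220000) = 4.084800
  k2 = f(0.190000, -1.443888) = 2.677654
  k3 = f(0.190000, -1.711246) = 3.169592
  k4 = f(0.380000, -1.015555) = 1.910421
  y ← -2.220000 + (0.38/6)·(k1 + 2k2 + 2k3 + k4) = -1.099651
t=0.380000, y=-1.099651:
  k1 = f(0.380000, -1.099651) = 2.065159
  k2 = f(0.570000, -0.707271) = 1.364079
  k3 = f(0.570000, -0.840476) = 1.609177
  k4 = f(0.760000, -0.488164) = 0.981822
  y ← -1.099651 + (0.38/6)·(k1 + 2k2 + 2k3 + k4) = -0.530064
y(0.76) ≈ -0.5301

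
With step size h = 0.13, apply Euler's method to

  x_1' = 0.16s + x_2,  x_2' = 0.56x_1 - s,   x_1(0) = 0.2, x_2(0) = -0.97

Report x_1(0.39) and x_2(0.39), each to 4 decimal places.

-0.1679, -1.0042

Euler on (x_1,x_2): x_1_{n+1} = x_1_n + h·x_1', x_2_{n+1} = x_2_n + h·x_2'.
0.000000: (0.200000, -0.970000); f=(-0.970000, 0.112000) → (0.073900, -0.955440)
0.130000: (0.073900, -0.955440); f=(-0.934640, -0.088616) → (-0.047603, -0.966960)
0.260000: (-0.047603, -0.966960); f=(-0.925360, -0.286658) → (-0.167900, -1.004226)
(x_1(0.39), x_2(0.39)) ≈ (-0.1679, -1.0042)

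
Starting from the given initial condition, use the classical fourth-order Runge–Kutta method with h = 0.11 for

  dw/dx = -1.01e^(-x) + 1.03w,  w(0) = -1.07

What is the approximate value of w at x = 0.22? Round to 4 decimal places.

RK4: k1 = f(x_n, w_n); k2 = f(x_n + h/2, w_n + (h/2)·k1); k3 = f(x_n + h/2, w_n + (h/2)·k2); k4 = f(x_n + h, w_n + h·k3); w_{n+1} = w_n + (h/6)·(k1 + 2k2 + 2k3 + k4).
x=0.000000, w=-1.070000:
  k1 = f(0.000000, -1.070000) = -2.112100
  k2 = f(0.055000, -1.186165) = -2.177700
  k3 = f(0.055000, -1.189774) = -2.181417
  k4 = f(0.110000, -1.309956) = -2.254047
  w ← -1.070000 + (0.11/6)·(k1 + 2k2 + 2k3 + k4) = -1.309880
x=0.110000, w=-1.309880:
  k1 = f(0.110000, -1.309880) = -2.253969
  k2 = f(0.165000, -1.433849) = -2.333237
  k3 = f(0.165000, -1.438208) = -2.337727
  k4 = f(0.220000, -1.567030) = -2.424585
  w ← -1.309880 + (0.11/6)·(k1 + 2k2 + 2k3 + k4) = -1.566923
w(0.22) ≈ -1.5669

-1.5669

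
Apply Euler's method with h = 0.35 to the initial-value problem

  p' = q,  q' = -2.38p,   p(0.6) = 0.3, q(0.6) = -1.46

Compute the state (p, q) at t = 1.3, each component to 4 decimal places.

Euler on (p,q): p_{n+1} = p_n + h·p', q_{n+1} = q_n + h·q'.
0.600000: (0.300000, -1.460000); f=(-1.460000, -0.714000) → (-0.211000, -1.709900)
0.950000: (-0.211000, -1.709900); f=(-1.709900, 0.502180) → (-0.809465, -1.534137)
(p(1.3), q(1.3)) ≈ (-0.8095, -1.5341)

-0.8095, -1.5341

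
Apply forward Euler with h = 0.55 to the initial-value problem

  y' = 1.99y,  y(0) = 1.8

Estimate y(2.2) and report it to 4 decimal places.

Euler: y_{n+1} = y_n + h·f(x_n, y_n).
x=0.000000, y=1.800000: f=3.582000 → y ← 1.800000 + 0.55·3.582000 = 3.770100
x=0.550000, y=3.770100: f=7.502499 → y ← 3.770100 + 0.55·7.502499 = 7.896474
x=1.100000, y=7.896474: f=15.713984 → y ← 7.896474 + 0.55·15.713984 = 16.539166
x=1.650000, y=16.539166: f=32.912940 → y ← 16.539166 + 0.55·32.912940 = 34.641283
y(2.2) ≈ 34.6413

34.6413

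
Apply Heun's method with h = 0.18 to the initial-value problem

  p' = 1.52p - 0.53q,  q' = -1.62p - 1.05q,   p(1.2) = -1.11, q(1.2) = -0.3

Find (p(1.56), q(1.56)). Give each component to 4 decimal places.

-1.9174, 0.5092

Heun on (p,q): k1 = f(x_n, state_n); k2 = f(x_n + h, state_n + h·k1); state_{n+1} = state_n + (h/2)·(k1 + k2).
1.200000: (-1.110000, -0.300000)
  k1 = (-1.528200, 2.113200)
  predictor → (-1.385076, 0.080376)
  k2 = (-2.147915, 2.159428)
  → (-1.440850, 0.084537)
1.380000: (-1.440850, 0.084537)
  k1 = (-2.234897, 2.245414)
  predictor → (-1.843132, 0.488711)
  k2 = (-3.060577, 2.472727)
  → (-1.917443, 0.509169)
(p(1.56), q(1.56)) ≈ (-1.9174, 0.5092)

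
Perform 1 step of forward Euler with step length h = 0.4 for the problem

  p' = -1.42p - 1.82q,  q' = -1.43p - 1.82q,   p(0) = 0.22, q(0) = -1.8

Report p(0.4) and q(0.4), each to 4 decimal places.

1.4054, -0.6154

Euler on (p,q): p_{n+1} = p_n + h·p', q_{n+1} = q_n + h·q'.
0.000000: (0.220000, -1.800000); f=(2.963600, 2.961400) → (1.405440, -0.615440)
(p(0.4), q(0.4)) ≈ (1.4054, -0.6154)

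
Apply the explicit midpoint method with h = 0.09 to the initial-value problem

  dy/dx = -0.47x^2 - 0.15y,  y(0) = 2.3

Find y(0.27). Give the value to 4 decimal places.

2.2057

Midpoint: k1 = f(x_n, y_n); k2 = f(x_n + h/2, y_n + (h/2)·k1); y_{n+1} = y_n + h·k2.
x=0.000000, y=2.300000:
  k1 = f(0.000000, 2.300000) = -0.345000
  k2 = f(0.045000, 2.284475) = -0.343623
  y ← 2.300000 + 0.09·(-0.343623) = 2.269074
x=0.090000, y=2.269074:
  k1 = f(0.090000, 2.269074) = -0.344168
  k2 = f(0.135000, 2.253586) = -0.346604
  y ← 2.269074 + 0.09·(-0.346604) = 2.237880
x=0.180000, y=2.237880:
  k1 = f(0.180000, 2.237880) = -0.350910
  k2 = f(0.225000, 2.222089) = -0.357107
  y ← 2.237880 + 0.09·(-0.357107) = 2.205740
y(0.27) ≈ 2.2057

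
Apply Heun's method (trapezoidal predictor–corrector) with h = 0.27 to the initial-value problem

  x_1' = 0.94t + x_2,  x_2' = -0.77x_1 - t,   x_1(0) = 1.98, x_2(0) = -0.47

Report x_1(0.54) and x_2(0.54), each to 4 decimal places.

1.6290, -1.3768

Heun on (x_1,x_2): k1 = f(t_n, state_n); k2 = f(t_n + h, state_n + h·k1); state_{n+1} = state_n + (h/2)·(k1 + k2).
0.000000: (1.980000, -0.470000)
  k1 = (-0.470000, -1.524600)
  predictor → (1.853100, -0.881642)
  k2 = (-0.627842, -1.696887)
  → (1.831791, -0.904901)
0.270000: (1.831791, -0.904901)
  k1 = (-0.651101, -1.680479)
  predictor → (1.655994, -1.358630)
  k2 = (-0.851030, -1.815115)
  → (1.629004, -1.376806)
(x_1(0.54), x_2(0.54)) ≈ (1.6290, -1.3768)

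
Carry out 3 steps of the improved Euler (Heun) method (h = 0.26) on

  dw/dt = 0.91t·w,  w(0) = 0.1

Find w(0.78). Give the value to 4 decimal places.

Heun: k1 = f(t_n, w_n); k2 = f(t_n + h, w_n + h·k1); w_{n+1} = w_n + (h/2)·(k1 + k2).
t=0.000000, w=0.100000:
  k1 = f(0.000000, 0.100000) = 0.000000
  k2 = f(0.260000, 0.100000) = 0.023660
  w ← 0.100000 + (0.26/2)·(0.000000 + 0.023660) = 0.103076
t=0.260000, w=0.103076:
  k1 = f(0.260000, 0.103076) = 0.024388
  k2 = f(0.520000, 0.109417) = 0.051776
  w ← 0.103076 + (0.26/2)·(0.024388 + 0.051776) = 0.112977
t=0.520000, w=0.112977:
  k1 = f(0.520000, 0.112977) = 0.053461
  k2 = f(0.780000, 0.126877) = 0.090057
  w ← 0.112977 + (0.26/2)·(0.053461 + 0.090057) = 0.131634
w(0.78) ≈ 0.1316

0.1316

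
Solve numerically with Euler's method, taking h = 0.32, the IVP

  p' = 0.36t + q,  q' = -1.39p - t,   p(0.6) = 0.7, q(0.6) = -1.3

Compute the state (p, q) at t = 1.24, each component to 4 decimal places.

Euler on (p,q): p_{n+1} = p_n + h·p', q_{n+1} = q_n + h·q'.
0.600000: (0.700000, -1.300000); f=(-1.084000, -1.573000) → (0.353120, -1.803360)
0.920000: (0.353120, -1.803360); f=(-1.472160, -1.410837) → (-0.117971, -2.254828)
(p(1.24), q(1.24)) ≈ (-0.1180, -2.2548)

-0.1180, -2.2548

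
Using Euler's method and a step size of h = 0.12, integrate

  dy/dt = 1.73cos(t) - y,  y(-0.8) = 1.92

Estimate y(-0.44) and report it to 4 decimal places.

1.7384

Euler: y_{n+1} = y_n + h·f(t_n, y_n).
t=-0.800000, y=1.920000: f=-0.714697 → y ← 1.920000 + 0.12·(-0.714697) = 1.834236
t=-0.680000, y=1.834236: f=-0.489036 → y ← 1.834236 + 0.12·(-0.489036) = 1.775552
t=-0.560000, y=1.775552: f=-0.309801 → y ← 1.775552 + 0.12·(-0.309801) = 1.738376
y(-0.44) ≈ 1.7384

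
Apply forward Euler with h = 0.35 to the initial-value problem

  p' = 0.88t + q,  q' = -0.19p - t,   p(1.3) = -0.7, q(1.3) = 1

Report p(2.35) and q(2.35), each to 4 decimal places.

1.3854, -0.7402

Euler on (p,q): p_{n+1} = p_n + h·p', q_{n+1} = q_n + h·q'.
1.300000: (-0.700000, 1.000000); f=(2.144000, -1.167000) → (0.050400, 0.591550)
1.650000: (0.050400, 0.591550); f=(2.043550, -1.659576) → (0.765642, 0.010698)
2.000000: (0.765642, 0.010698); f=(1.770698, -2.145472) → (1.385387, -0.740217)
(p(2.35), q(2.35)) ≈ (1.3854, -0.7402)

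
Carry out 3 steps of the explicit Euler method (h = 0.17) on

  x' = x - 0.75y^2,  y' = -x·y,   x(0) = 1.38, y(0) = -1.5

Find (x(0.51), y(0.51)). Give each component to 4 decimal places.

Euler on (x,y): x_{n+1} = x_n + h·x', y_{n+1} = y_n + h·y'.
0.000000: (1.380000, -1.500000); f=(-0.307500, 2.070000) → (1.327725, -1.148100)
0.170000: (1.327725, -1.148100); f=(0.339125, 1.524361) → (1.385376, -0.888959)
0.340000: (1.385376, -0.888959); f=(0.792691, 1.231542) → (1.520134, -0.679596)
(x(0.51), y(0.51)) ≈ (1.5201, -0.6796)

1.5201, -0.6796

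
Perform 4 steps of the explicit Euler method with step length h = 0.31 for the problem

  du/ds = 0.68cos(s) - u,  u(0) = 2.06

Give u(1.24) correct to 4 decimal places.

Euler: u_{n+1} = u_n + h·f(s_n, u_n).
s=0.000000, u=2.060000: f=-1.380000 → u ← 2.060000 + 0.31·(-1.380000) = 1.632200
s=0.310000, u=1.632200: f=-0.984613 → u ← 1.632200 + 0.31·(-0.984613) = 1.326970
s=0.620000, u=1.326970: f=-0.773533 → u ← 1.326970 + 0.31·(-0.773533) = 1.087175
s=0.930000, u=1.087175: f=-0.680648 → u ← 1.087175 + 0.31·(-0.680648) = 0.876174
u(1.24) ≈ 0.8762

0.8762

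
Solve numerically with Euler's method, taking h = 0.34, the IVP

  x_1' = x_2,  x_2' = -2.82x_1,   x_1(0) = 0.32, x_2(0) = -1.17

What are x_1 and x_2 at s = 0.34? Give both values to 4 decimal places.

-0.0778, -1.4768

Euler on (x_1,x_2): x_1_{n+1} = x_1_n + h·x_1', x_2_{n+1} = x_2_n + h·x_2'.
0.000000: (0.320000, -1.170000); f=(-1.170000, -0.902400) → (-0.077800, -1.476816)
(x_1(0.34), x_2(0.34)) ≈ (-0.0778, -1.4768)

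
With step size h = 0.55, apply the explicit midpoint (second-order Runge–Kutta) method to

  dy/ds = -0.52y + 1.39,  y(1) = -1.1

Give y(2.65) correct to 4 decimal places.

Midpoint: k1 = f(s_n, y_n); k2 = f(s_n + h/2, y_n + (h/2)·k1); y_{n+1} = y_n + h·k2.
s=1.000000, y=-1.100000:
  k1 = f(1.000000, -1.100000) = 1.962000
  k2 = f(1.275000, -0.560450) = 1.681434
  y ← -1.100000 + 0.55·1.681434 = -0.175211
s=1.550000, y=-0.175211:
  k1 = f(1.550000, -0.175211) = 1.481110
  k2 = f(1.825000, 0.232094) = 1.269311
  y ← -0.175211 + 0.55·1.269311 = 0.522910
s=2.100000, y=0.522910:
  k1 = f(2.100000, 0.522910) = 1.118087
  k2 = f(2.375000, 0.830384) = 0.958200
  y ← 0.522910 + 0.55·0.958200 = 1.049920
y(2.65) ≈ 1.0499

1.0499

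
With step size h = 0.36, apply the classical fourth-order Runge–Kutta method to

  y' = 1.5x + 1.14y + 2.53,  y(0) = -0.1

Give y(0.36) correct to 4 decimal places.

RK4: k1 = f(x_n, y_n); k2 = f(x_n + h/2, y_n + (h/2)·k1); k3 = f(x_n + h/2, y_n + (h/2)·k2); k4 = f(x_n + h, y_n + h·k3); y_{n+1} = y_n + (h/6)·(k1 + 2k2 + 2k3 + k4).
x=0.000000, y=-0.100000:
  k1 = f(0.000000, -0.100000) = 2.416000
  k2 = f(0.180000, 0.334880) = 3.181763
  k3 = f(0.180000, 0.472717) = 3.338898
  k4 = f(0.360000, 1.102003) = 4.326284
  y ← -0.100000 + (0.36/6)·(k1 + 2k2 + 2k3 + k4) = 1.087016
y(0.36) ≈ 1.0870

1.0870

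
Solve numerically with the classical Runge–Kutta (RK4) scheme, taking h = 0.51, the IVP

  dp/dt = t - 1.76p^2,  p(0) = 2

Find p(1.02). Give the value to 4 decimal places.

RK4: k1 = f(t_n, p_n); k2 = f(t_n + h/2, p_n + (h/2)·k1); k3 = f(t_n + h/2, p_n + (h/2)·k2); k4 = f(t_n + h, p_n + h·k3); p_{n+1} = p_n + (h/6)·(k1 + 2k2 + 2k3 + k4).
t=0.000000, p=2.000000:
  k1 = f(0.000000, 2.000000) = -7.040000
  k2 = f(0.255000, 0.204800) = 0.181180
  k3 = f(0.255000, 2.046201) = -7.114012
  k4 = f(0.510000, -1.628146) = -4.155512
  p ← 2.000000 + (0.51/6)·(k1 + 2k2 + 2k3 + k4) = -0.130200
t=0.510000, p=-0.130200:
  k1 = f(0.510000, -0.130200) = 0.480164
  k2 = f(0.765000, -0.007758) = 0.764894
  k3 = f(0.765000, 0.064848) = 0.757599
  k4 = f(1.020000, 0.256176) = 0.904498
  p ← -0.130200 + (0.51/6)·(k1 + 2k2 + 2k3 + k4) = 0.246320
p(1.02) ≈ 0.2463

0.2463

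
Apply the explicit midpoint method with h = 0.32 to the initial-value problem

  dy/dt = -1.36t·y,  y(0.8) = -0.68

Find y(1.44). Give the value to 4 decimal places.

-0.2577

Midpoint: k1 = f(t_n, y_n); k2 = f(t_n + h/2, y_n + (h/2)·k1); y_{n+1} = y_n + h·k2.
t=0.800000, y=-0.680000:
  k1 = f(0.800000, -0.680000) = 0.739840
  k2 = f(0.960000, -0.561626) = 0.733258
  y ← -0.680000 + 0.32·0.733258 = -0.445357
t=1.120000, y=-0.445357:
  k1 = f(1.120000, -0.445357) = 0.678368
  k2 = f(1.280000, -0.336818) = 0.586333
  y ← -0.445357 + 0.32·0.586333 = -0.257731
y(1.44) ≈ -0.2577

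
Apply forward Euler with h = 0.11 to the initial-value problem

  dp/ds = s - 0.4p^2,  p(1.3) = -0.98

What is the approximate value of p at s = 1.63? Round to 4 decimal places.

-0.6163

Euler: p_{n+1} = p_n + h·f(s_n, p_n).
s=1.300000, p=-0.980000: f=0.915840 → p ← -0.980000 + 0.11·0.915840 = -0.879258
s=1.410000, p=-0.879258: f=1.100762 → p ← -0.879258 + 0.11·1.100762 = -0.758174
s=1.520000, p=-0.758174: f=1.290069 → p ← -0.758174 + 0.11·1.290069 = -0.616266
p(1.63) ≈ -0.6163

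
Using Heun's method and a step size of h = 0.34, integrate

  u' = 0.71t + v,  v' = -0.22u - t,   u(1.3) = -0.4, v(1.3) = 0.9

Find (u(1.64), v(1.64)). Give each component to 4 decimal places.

Heun on (u,v): k1 = f(t_n, state_n); k2 = f(t_n + h, state_n + h·k1); state_{n+1} = state_n + (h/2)·(k1 + k2).
1.300000: (-0.400000, 0.900000)
  k1 = (1.823000, -1.212000)
  predictor → (0.219820, 0.487920)
  k2 = (1.652320, -1.688360)
  → (0.190804, 0.406939)
(u(1.64), v(1.64)) ≈ (0.1908, 0.4069)

0.1908, 0.4069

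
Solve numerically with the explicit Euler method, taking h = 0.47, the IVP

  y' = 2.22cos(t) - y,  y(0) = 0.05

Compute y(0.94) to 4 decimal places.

1.4973

Euler: y_{n+1} = y_n + h·f(t_n, y_n).
t=0.000000, y=0.050000: f=2.170000 → y ← 0.050000 + 0.47·2.170000 = 1.069900
t=0.470000, y=1.069900: f=0.909382 → y ← 1.069900 + 0.47·0.909382 = 1.497309
y(0.94) ≈ 1.4973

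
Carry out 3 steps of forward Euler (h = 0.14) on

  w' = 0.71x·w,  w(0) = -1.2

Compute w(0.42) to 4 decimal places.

-1.2506

Euler: w_{n+1} = w_n + h·f(x_n, w_n).
x=0.000000, w=-1.200000: f=0.000000 → w ← -1.200000 + 0.14·0.000000 = -1.200000
x=0.140000, w=-1.200000: f=-0.119280 → w ← -1.200000 + 0.14·(-0.119280) = -1.216699
x=0.280000, w=-1.216699: f=-0.241880 → w ← -1.216699 + 0.14·(-0.241880) = -1.250562
w(0.42) ≈ -1.2506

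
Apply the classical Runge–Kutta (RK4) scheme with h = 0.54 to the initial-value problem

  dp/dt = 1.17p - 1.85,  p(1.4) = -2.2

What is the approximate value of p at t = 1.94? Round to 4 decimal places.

RK4: k1 = f(t_n, p_n); k2 = f(t_n + h/2, p_n + (h/2)·k1); k3 = f(t_n + h/2, p_n + (h/2)·k2); k4 = f(t_n + h, p_n + h·k3); p_{n+1} = p_n + (h/6)·(k1 + 2k2 + 2k3 + k4).
t=1.400000, p=-2.200000:
  k1 = f(1.400000, -2.200000) = -4.424000
  k2 = f(1.670000, -3.394480) = -5.821542
  k3 = f(1.670000, -3.771816) = -6.263025
  k4 = f(1.940000, -5.582033) = -8.380979
  p ← -2.200000 + (0.54/6)·(k1 + 2k2 + 2k3 + k4) = -5.527670
p(1.94) ≈ -5.5277

-5.5277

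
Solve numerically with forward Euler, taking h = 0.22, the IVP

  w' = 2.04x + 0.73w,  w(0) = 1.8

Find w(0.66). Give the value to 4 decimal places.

Euler: w_{n+1} = w_n + h·f(x_n, w_n).
x=0.000000, w=1.800000: f=1.314000 → w ← 1.800000 + 0.22·1.314000 = 2.089080
x=0.220000, w=2.089080: f=1.973828 → w ← 2.089080 + 0.22·1.973828 = 2.523322
x=0.440000, w=2.523322: f=2.739625 → w ← 2.523322 + 0.22·2.739625 = 3.126040
w(0.66) ≈ 3.1260

3.1260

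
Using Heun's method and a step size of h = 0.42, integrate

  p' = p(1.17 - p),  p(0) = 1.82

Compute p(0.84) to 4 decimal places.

1.3787

Heun: k1 = f(t_n, p_n); k2 = f(t_n + h, p_n + h·k1); p_{n+1} = p_n + (h/2)·(k1 + k2).
t=0.000000, p=1.820000:
  k1 = f(0.000000, 1.820000) = -1.183000
  k2 = f(0.420000, 1.323140) = -0.202626
  p ← 1.820000 + (0.42/2)·(-1.183000 + (-0.202626)) = 1.529019
t=0.420000, p=1.529019:
  k1 = f(0.420000, 1.529019) = -0.548946
  k2 = f(0.840000, 1.298461) = -0.166802
  p ← 1.529019 + (0.42/2)·(-0.548946 + (-0.166802)) = 1.378712
p(0.84) ≈ 1.3787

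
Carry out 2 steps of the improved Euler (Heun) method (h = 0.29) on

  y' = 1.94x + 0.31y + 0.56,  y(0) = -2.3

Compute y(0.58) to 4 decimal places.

Heun: k1 = f(x_n, y_n); k2 = f(x_n + h, y_n + h·k1); y_{n+1} = y_n + (h/2)·(k1 + k2).
x=0.000000, y=-2.300000:
  k1 = f(0.000000, -2.300000) = -0.153000
  k2 = f(0.290000, -2.344370) = 0.395845
  y ← -2.300000 + (0.29/2)·(-0.153000 + 0.395845) = -2.264787
x=0.290000, y=-2.264787:
  k1 = f(0.290000, -2.264787) = 0.420516
  k2 = f(0.580000, -2.142838) = 1.020920
  y ← -2.264787 + (0.29/2)·(0.420516 + 1.020920) = -2.055779
y(0.58) ≈ -2.0558

-2.0558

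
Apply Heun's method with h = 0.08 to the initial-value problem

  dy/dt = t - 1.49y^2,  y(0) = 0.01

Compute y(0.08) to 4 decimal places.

Heun: k1 = f(t_n, y_n); k2 = f(t_n + h, y_n + h·k1); y_{n+1} = y_n + (h/2)·(k1 + k2).
t=0.000000, y=0.010000:
  k1 = f(0.000000, 0.010000) = -0.000149
  k2 = f(0.080000, 0.009988) = 0.079851
  y ← 0.010000 + (0.08/2)·(-0.000149 + 0.079851) = 0.013188
y(0.08) ≈ 0.0132

0.0132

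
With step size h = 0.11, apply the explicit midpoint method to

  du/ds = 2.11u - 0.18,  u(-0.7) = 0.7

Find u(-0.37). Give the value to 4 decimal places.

1.3121

Midpoint: k1 = f(s_n, u_n); k2 = f(s_n + h/2, u_n + (h/2)·k1); u_{n+1} = u_n + h·k2.
s=-0.700000, u=0.700000:
  k1 = f(-0.700000, 0.700000) = 1.297000
  k2 = f(-0.645000, 0.771335) = 1.447517
  u ← 0.700000 + 0.11·1.447517 = 0.859227
s=-0.590000, u=0.859227:
  k1 = f(-0.590000, 0.859227) = 1.632969
  k2 = f(-0.535000, 0.949040) = 1.822475
  u ← 0.859227 + 0.11·1.822475 = 1.059699
s=-0.480000, u=1.059699:
  k1 = f(-0.480000, 1.059699) = 2.055965
  k2 = f(-0.425000, 1.172777) = 2.294560
  u ← 1.059699 + 0.11·2.294560 = 1.312101
u(-0.37) ≈ 1.3121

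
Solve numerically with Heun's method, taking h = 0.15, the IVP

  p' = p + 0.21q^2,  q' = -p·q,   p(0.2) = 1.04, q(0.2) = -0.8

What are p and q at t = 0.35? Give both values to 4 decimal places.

1.2265, -0.6760

Heun on (p,q): k1 = f(t_n, state_n); k2 = f(t_n + h, state_n + h·k1); state_{n+1} = state_n + (h/2)·(k1 + k2).
0.200000: (1.040000, -0.800000)
  k1 = (1.174400, 0.832000)
  predictor → (1.216160, -0.675200)
  k2 = (1.311898, 0.821151)
  → (1.226472, -0.676014)
(p(0.35), q(0.35)) ≈ (1.2265, -0.6760)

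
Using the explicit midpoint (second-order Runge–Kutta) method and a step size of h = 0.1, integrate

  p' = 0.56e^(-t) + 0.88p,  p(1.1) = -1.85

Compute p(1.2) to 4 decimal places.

-2.0014

Midpoint: k1 = f(t_n, p_n); k2 = f(t_n + h/2, p_n + (h/2)·k1); p_{n+1} = p_n + h·k2.
t=1.100000, p=-1.850000:
  k1 = f(1.100000, -1.850000) = -1.441592
  k2 = f(1.150000, -1.922080) = -1.514113
  p ← -1.850000 + 0.1·(-1.514113) = -2.001411
p(1.2) ≈ -2.0014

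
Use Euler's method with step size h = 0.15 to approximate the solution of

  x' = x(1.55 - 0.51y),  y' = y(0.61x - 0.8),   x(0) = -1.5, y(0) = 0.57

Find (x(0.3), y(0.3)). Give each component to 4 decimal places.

-2.1402, 0.3035

Euler on (x,y): x_{n+1} = x_n + h·x', y_{n+1} = y_n + h·y'.
0.000000: (-1.500000, 0.570000); f=(-1.888950, -0.977550) → (-1.783343, 0.423368)
0.150000: (-1.783343, 0.423368); f=(-2.379126, -0.799250) → (-2.140211, 0.303480)
(x(0.3), y(0.3)) ≈ (-2.1402, 0.3035)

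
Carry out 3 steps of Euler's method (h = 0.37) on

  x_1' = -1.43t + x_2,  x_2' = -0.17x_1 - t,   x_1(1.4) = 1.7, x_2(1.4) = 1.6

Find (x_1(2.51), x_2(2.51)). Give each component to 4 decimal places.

Euler on (x_1,x_2): x_1_{n+1} = x_1_n + h·x_1', x_2_{n+1} = x_2_n + h·x_2'.
1.400000: (1.700000, 1.600000); f=(-0.402000, -1.689000) → (1.551260, 0.975070)
1.770000: (1.551260, 0.975070); f=(-1.556030, -2.033714) → (0.975529, 0.222596)
2.140000: (0.975529, 0.222596); f=(-2.837604, -2.305840) → (-0.074385, -0.630565)
(x_1(2.51), x_2(2.51)) ≈ (-0.0744, -0.6306)

-0.0744, -0.6306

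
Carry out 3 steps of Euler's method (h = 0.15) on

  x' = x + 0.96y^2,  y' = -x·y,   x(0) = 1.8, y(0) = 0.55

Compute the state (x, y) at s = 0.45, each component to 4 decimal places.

2.8327, 0.1733

Euler on (x,y): x_{n+1} = x_n + h·x', y_{n+1} = y_n + h·y'.
0.000000: (1.800000, 0.550000); f=(2.090400, -0.990000) → (2.113560, 0.401500)
0.150000: (2.113560, 0.401500); f=(2.268314, -0.848594) → (2.453807, 0.274211)
0.300000: (2.453807, 0.274211); f=(2.525991, -0.672861) → (2.832706, 0.173282)
(x(0.45), y(0.45)) ≈ (2.8327, 0.1733)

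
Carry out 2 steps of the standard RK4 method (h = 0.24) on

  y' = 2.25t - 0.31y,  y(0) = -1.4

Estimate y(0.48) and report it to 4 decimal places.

RK4: k1 = f(t_n, y_n); k2 = f(t_n + h/2, y_n + (h/2)·k1); k3 = f(t_n + h/2, y_n + (h/2)·k2); k4 = f(t_n + h, y_n + h·k3); y_{n+1} = y_n + (h/6)·(k1 + 2k2 + 2k3 + k4).
t=0.000000, y=-1.400000:
  k1 = f(0.000000, -1.400000) = 0.434000
  k2 = f(0.120000, -1.347920) = 0.687855
  k3 = f(0.120000, -1.317457) = 0.678412
  k4 = f(0.240000, -1.237181) = 0.923526
  y ← -1.400000 + (0.24/6)·(k1 + 2k2 + 2k3 + k4) = -1.236398
t=0.240000, y=-1.236398:
  k1 = f(0.240000, -1.236398) = 0.923283
  k2 = f(0.360000, -1.125604) = 1.158937
  k3 = f(0.360000, -1.097325) = 1.150171
  k4 = f(0.480000, -0.960357) = 1.377711
  y ← -1.236398 + (0.24/6)·(k1 + 2k2 + 2k3 + k4) = -0.959629
y(0.48) ≈ -0.9596

-0.9596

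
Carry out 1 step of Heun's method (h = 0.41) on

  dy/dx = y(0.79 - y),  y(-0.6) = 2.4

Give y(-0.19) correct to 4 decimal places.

Heun: k1 = f(x_n, y_n); k2 = f(x_n + h, y_n + h·k1); y_{n+1} = y_n + (h/2)·(k1 + k2).
x=-0.600000, y=2.400000:
  k1 = f(-0.600000, 2.400000) = -3.864000
  k2 = f(-0.190000, 0.815760) = -0.021014
  y ← 2.400000 + (0.41/2)·(-3.864000 + (-0.021014)) = 1.603572
y(-0.19) ≈ 1.6036

1.6036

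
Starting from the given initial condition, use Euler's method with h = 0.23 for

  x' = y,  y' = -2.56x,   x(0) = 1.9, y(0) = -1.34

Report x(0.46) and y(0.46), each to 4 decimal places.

1.0263, -3.3960

Euler on (x,y): x_{n+1} = x_n + h·x', y_{n+1} = y_n + h·y'.
0.000000: (1.900000, -1.340000); f=(-1.340000, -4.864000) → (1.591800, -2.458720)
0.230000: (1.591800, -2.458720); f=(-2.458720, -4.075008) → (1.026294, -3.395972)
(x(0.46), y(0.46)) ≈ (1.0263, -3.3960)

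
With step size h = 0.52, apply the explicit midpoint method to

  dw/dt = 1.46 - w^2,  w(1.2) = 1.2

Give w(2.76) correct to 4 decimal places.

Midpoint: k1 = f(t_n, w_n); k2 = f(t_n + h/2, w_n + (h/2)·k1); w_{n+1} = w_n + h·k2.
t=1.200000, w=1.200000:
  k1 = f(1.200000, 1.200000) = 0.020000
  k2 = f(1.460000, 1.205200) = 0.007493
  w ← 1.200000 + 0.52·0.007493 = 1.203896
t=1.720000, w=1.203896:
  k1 = f(1.720000, 1.203896) = 0.010634
  k2 = f(1.980000, 1.206661) = 0.003969
  w ← 1.203896 + 0.52·0.003969 = 1.205960
t=2.240000, w=1.205960:
  k1 = f(2.240000, 1.205960) = 0.005660
  k2 = f(2.500000, 1.207432) = 0.002108
  w ← 1.205960 + 0.52·0.002108 = 1.207057
w(2.76) ≈ 1.2071

1.2071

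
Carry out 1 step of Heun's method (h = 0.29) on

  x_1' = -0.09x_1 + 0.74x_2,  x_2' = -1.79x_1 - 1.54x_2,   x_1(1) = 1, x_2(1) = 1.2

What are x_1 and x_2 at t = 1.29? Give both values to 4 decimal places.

1.1152, 0.3205

Heun on (x_1,x_2): k1 = f(t_n, state_n); k2 = f(t_n + h, state_n + h·k1); state_{n+1} = state_n + (h/2)·(k1 + k2).
1.000000: (1.000000, 1.200000)
  k1 = (0.798000, -3.638000)
  predictor → (1.231420, 0.144980)
  k2 = (-0.003543, -2.427511)
  → (1.115196, 0.320501)
(x_1(1.29), x_2(1.29)) ≈ (1.1152, 0.3205)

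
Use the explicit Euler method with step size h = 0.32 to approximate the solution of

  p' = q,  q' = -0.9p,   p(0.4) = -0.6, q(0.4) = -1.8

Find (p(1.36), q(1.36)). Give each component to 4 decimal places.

-2.1090, -0.7999

Euler on (p,q): p_{n+1} = p_n + h·p', q_{n+1} = q_n + h·q'.
0.400000: (-0.600000, -1.800000); f=(-1.800000, 0.540000) → (-1.176000, -1.627200)
0.720000: (-1.176000, -1.627200); f=(-1.627200, 1.058400) → (-1.696704, -1.288512)
1.040000: (-1.696704, -1.288512); f=(-1.288512, 1.527034) → (-2.109028, -0.799861)
(p(1.36), q(1.36)) ≈ (-2.1090, -0.7999)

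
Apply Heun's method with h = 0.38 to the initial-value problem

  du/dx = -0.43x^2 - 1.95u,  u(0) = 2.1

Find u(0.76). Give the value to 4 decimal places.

Heun: k1 = f(x_n, u_n); k2 = f(x_n + h, u_n + h·k1); u_{n+1} = u_n + (h/2)·(k1 + k2).
x=0.000000, u=2.100000:
  k1 = f(0.000000, 2.100000) = -4.095000
  k2 = f(0.380000, 0.543900) = -1.122697
  u ← 2.100000 + (0.38/2)·(-4.095000 + (-1.122697)) = 1.108638
x=0.380000, u=1.108638:
  k1 = f(0.380000, 1.108638) = -2.223935
  k2 = f(0.760000, 0.263542) = -0.762275
  u ← 1.108638 + (0.38/2)·(-2.223935 + (-0.762275)) = 0.541258
u(0.76) ≈ 0.5413

0.5413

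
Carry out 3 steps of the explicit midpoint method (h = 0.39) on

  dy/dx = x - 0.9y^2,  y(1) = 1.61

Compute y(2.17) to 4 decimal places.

1.4888

Midpoint: k1 = f(x_n, y_n); k2 = f(x_n + h/2, y_n + (h/2)·k1); y_{n+1} = y_n + h·k2.
x=1.000000, y=1.610000:
  k1 = f(1.000000, 1.610000) = -1.332890
  k2 = f(1.195000, 1.350086) = -0.445460
  y ← 1.610000 + 0.39·(-0.445460) = 1.436271
x=1.390000, y=1.436271:
  k1 = f(1.390000, 1.436271) = -0.466586
  k2 = f(1.585000, 1.345286) = -0.043816
  y ← 1.436271 + 0.39·(-0.043816) = 1.419182
x=1.780000, y=1.419182:
  k1 = f(1.780000, 1.419182) = -0.032671
  k2 = f(1.975000, 1.412812) = 0.178567
  y ← 1.419182 + 0.39·0.178567 = 1.488824
y(2.17) ≈ 1.4888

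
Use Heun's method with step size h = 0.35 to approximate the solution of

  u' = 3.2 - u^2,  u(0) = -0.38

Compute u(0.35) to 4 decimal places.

0.6315

Heun: k1 = f(t_n, u_n); k2 = f(t_n + h, u_n + h·k1); u_{n+1} = u_n + (h/2)·(k1 + k2).
t=0.000000, u=-0.380000:
  k1 = f(0.000000, -0.380000) = 3.055600
  k2 = f(0.350000, 0.689460) = 2.724645
  u ← -0.380000 + (0.35/2)·(3.055600 + 2.724645) = 0.631543
u(0.35) ≈ 0.6315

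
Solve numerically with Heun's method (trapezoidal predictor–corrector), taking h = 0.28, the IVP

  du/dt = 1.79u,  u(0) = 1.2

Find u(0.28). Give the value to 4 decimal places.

1.9522

Heun: k1 = f(t_n, u_n); k2 = f(t_n + h, u_n + h·k1); u_{n+1} = u_n + (h/2)·(k1 + k2).
t=0.000000, u=1.200000:
  k1 = f(0.000000, 1.200000) = 2.148000
  k2 = f(0.280000, 1.801440) = 3.224578
  u ← 1.200000 + (0.28/2)·(2.148000 + 3.224578) = 1.952161
u(0.28) ≈ 1.9522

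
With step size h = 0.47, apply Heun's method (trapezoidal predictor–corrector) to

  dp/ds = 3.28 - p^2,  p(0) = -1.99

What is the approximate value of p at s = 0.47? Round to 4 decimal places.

-2.6326

Heun: k1 = f(s_n, p_n); k2 = f(s_n + h, p_n + h·k1); p_{n+1} = p_n + (h/2)·(k1 + k2).
s=0.000000, p=-1.990000:
  k1 = f(0.000000, -1.990000) = -0.680100
  k2 = f(0.470000, -2.309647) = -2.054469
  p ← -1.990000 + (0.47/2)·(-0.680100 + (-2.054469)) = -2.632624
p(0.47) ≈ -2.6326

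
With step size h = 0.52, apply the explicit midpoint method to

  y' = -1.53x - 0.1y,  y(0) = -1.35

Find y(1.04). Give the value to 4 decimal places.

-2.0229

Midpoint: k1 = f(x_n, y_n); k2 = f(x_n + h/2, y_n + (h/2)·k1); y_{n+1} = y_n + h·k2.
x=0.000000, y=-1.350000:
  k1 = f(0.000000, -1.350000) = 0.135000
  k2 = f(0.260000, -1.314900) = -0.266310
  y ← -1.350000 + 0.52·(-0.266310) = -1.488481
x=0.520000, y=-1.488481:
  k1 = f(0.520000, -1.488481) = -0.646752
  k2 = f(0.780000, -1.656637) = -1.027736
  y ← -1.488481 + 0.52·(-1.027736) = -2.022904
y(1.04) ≈ -2.0229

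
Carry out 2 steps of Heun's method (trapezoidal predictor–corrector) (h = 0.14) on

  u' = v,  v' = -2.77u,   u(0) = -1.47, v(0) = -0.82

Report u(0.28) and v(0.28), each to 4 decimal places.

-1.5348, 0.3776

Heun on (u,v): k1 = f(s_n, state_n); k2 = f(s_n + h, state_n + h·k1); state_{n+1} = state_n + (h/2)·(k1 + k2).
0.000000: (-1.470000, -0.820000)
  k1 = (-0.820000, 4.071900)
  predictor → (-1.584800, -0.249934)
  k2 = (-0.249934, 4.389896)
  → (-1.544895, -0.227674)
0.140000: (-1.544895, -0.227674)
  k1 = (-0.227674, 4.279360)
  predictor → (-1.576770, 0.371436)
  k2 = (0.371436, 4.367652)
  → (-1.534832, 0.377617)
(u(0.28), v(0.28)) ≈ (-1.5348, 0.3776)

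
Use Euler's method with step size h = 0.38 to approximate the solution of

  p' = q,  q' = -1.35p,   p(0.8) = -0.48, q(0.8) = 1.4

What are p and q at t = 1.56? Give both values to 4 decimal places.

0.6776, 1.6196

Euler on (p,q): p_{n+1} = p_n + h·p', q_{n+1} = q_n + h·q'.
0.800000: (-0.480000, 1.400000); f=(1.400000, 0.648000) → (0.052000, 1.646240)
1.180000: (0.052000, 1.646240); f=(1.646240, -0.070200) → (0.677571, 1.619564)
(p(1.56), q(1.56)) ≈ (0.6776, 1.6196)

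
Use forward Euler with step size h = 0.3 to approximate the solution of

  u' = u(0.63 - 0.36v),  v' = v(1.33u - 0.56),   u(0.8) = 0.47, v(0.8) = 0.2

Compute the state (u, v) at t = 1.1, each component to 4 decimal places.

0.5487, 0.2039

Euler on (u,v): u_{n+1} = u_n + h·u', v_{n+1} = v_n + h·v'.
0.800000: (0.470000, 0.200000); f=(0.262260, 0.013020) → (0.548678, 0.203906)
(u(1.1), v(1.1)) ≈ (0.5487, 0.2039)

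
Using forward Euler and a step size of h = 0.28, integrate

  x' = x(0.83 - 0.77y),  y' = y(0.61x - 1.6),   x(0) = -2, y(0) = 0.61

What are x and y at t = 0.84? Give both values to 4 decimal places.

Euler on (x,y): x_{n+1} = x_n + h·x', y_{n+1} = y_n + h·y'.
0.000000: (-2.000000, 0.610000); f=(-0.720600, -1.720200) → (-2.201768, 0.128344)
0.280000: (-2.201768, 0.128344); f=(-1.609878, -0.377726) → (-2.652534, 0.022581)
0.560000: (-2.652534, 0.022581); f=(-2.155483, -0.072665) → (-3.256069, 0.002234)
(x(0.84), y(0.84)) ≈ (-3.2561, 0.0022)

-3.2561, 0.0022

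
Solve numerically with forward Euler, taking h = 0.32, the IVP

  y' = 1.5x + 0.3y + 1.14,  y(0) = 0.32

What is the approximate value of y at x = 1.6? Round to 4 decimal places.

4.4062

Euler: y_{n+1} = y_n + h·f(x_n, y_n).
x=0.000000, y=0.320000: f=1.236000 → y ← 0.320000 + 0.32·1.236000 = 0.715520
x=0.320000, y=0.715520: f=1.834656 → y ← 0.715520 + 0.32·1.834656 = 1.302610
x=0.640000, y=1.302610: f=2.490783 → y ← 1.302610 + 0.32·2.490783 = 2.099660
x=0.960000, y=2.099660: f=3.209898 → y ← 2.099660 + 0.32·3.209898 = 3.126828
x=1.280000, y=3.126828: f=3.998048 → y ← 3.126828 + 0.32·3.998048 = 4.406203
y(1.6) ≈ 4.4062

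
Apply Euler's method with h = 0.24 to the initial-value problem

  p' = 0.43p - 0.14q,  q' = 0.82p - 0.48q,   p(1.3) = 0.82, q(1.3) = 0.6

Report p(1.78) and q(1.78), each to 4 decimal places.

0.9525, 0.7866

Euler on (p,q): p_{n+1} = p_n + h·p', q_{n+1} = q_n + h·q'.
1.300000: (0.820000, 0.600000); f=(0.268600, 0.384400) → (0.884464, 0.692256)
1.540000: (0.884464, 0.692256); f=(0.283404, 0.392978) → (0.952481, 0.786571)
(p(1.78), q(1.78)) ≈ (0.9525, 0.7866)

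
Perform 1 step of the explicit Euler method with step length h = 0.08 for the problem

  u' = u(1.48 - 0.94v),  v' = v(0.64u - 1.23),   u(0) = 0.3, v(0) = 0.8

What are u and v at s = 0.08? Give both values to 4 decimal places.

0.3175, 0.7336

Euler on (u,v): u_{n+1} = u_n + h·u', v_{n+1} = v_n + h·v'.
0.000000: (0.300000, 0.800000); f=(0.218400, -0.830400) → (0.317472, 0.733568)
(u(0.08), v(0.08)) ≈ (0.3175, 0.7336)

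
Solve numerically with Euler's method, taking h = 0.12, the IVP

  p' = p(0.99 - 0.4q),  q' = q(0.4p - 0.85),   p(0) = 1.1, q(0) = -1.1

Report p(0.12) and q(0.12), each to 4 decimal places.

1.2888, -1.0459

Euler on (p,q): p_{n+1} = p_n + h·p', q_{n+1} = q_n + h·q'.
0.000000: (1.100000, -1.100000); f=(1.573000, 0.451000) → (1.288760, -1.045880)
(p(0.12), q(0.12)) ≈ (1.2888, -1.0459)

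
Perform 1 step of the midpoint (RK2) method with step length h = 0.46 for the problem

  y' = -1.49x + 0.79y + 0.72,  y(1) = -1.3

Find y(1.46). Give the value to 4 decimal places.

Midpoint: k1 = f(x_n, y_n); k2 = f(x_n + h/2, y_n + (h/2)·k1); y_{n+1} = y_n + h·k2.
x=1.000000, y=-1.300000:
  k1 = f(1.000000, -1.300000) = -1.797000
  k2 = f(1.230000, -1.713310) = -2.466215
  y ← -1.300000 + 0.46·(-2.466215) = -2.434459
y(1.46) ≈ -2.4345

-2.4345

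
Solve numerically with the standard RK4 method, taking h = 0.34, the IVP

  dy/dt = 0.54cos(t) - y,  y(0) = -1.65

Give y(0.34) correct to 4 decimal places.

-1.0221

RK4: k1 = f(t_n, y_n); k2 = f(t_n + h/2, y_n + (h/2)·k1); k3 = f(t_n + h/2, y_n + (h/2)·k2); k4 = f(t_n + h, y_n + h·k3); y_{n+1} = y_n + (h/6)·(k1 + 2k2 + 2k3 + k4).
t=0.000000, y=-1.650000:
  k1 = f(0.000000, -1.650000) = 2.190000
  k2 = f(0.170000, -1.277700) = 1.809916
  k3 = f(0.170000, -1.342314) = 1.874530
  k4 = f(0.340000, -1.012660) = 1.521747
  y ← -1.650000 + (0.34/6)·(k1 + 2k2 + 2k3 + k4) = -1.022097
y(0.34) ≈ -1.0221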